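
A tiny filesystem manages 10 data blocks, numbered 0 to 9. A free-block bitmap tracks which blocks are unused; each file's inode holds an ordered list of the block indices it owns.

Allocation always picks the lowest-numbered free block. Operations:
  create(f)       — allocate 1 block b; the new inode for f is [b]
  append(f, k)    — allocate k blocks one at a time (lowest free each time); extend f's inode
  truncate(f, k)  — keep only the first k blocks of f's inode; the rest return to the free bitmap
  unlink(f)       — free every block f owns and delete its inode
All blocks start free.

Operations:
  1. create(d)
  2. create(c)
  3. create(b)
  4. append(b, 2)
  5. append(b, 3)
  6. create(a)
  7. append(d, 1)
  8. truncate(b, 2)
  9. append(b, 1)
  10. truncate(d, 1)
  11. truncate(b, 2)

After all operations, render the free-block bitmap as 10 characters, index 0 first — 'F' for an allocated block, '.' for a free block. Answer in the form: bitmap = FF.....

bitmap = FFFF....F.

after create(d) → d:[0]  free=[F.........]
after create(c) → c:[1], d:[0]  free=[FF........]
after create(b) → b:[2], c:[1], d:[0]  free=[FFF.......]
after append(b, 2) → b:[2, 3, 4], c:[1], d:[0]  free=[FFFFF.....]
after append(b, 3) → b:[2, 3, 4, 5, 6, 7], c:[1], d:[0]  free=[FFFFFFFF..]
after create(a) → a:[8], b:[2, 3, 4, 5, 6, 7], c:[1], d:[0]  free=[FFFFFFFFF.]
after append(d, 1) → a:[8], b:[2, 3, 4, 5, 6, 7], c:[1], d:[0, 9]  free=[FFFFFFFFFF]
after truncate(b, 2) → a:[8], b:[2, 3], c:[1], d:[0, 9]  free=[FFFF....FF]
after append(b, 1) → a:[8], b:[2, 3, 4], c:[1], d:[0, 9]  free=[FFFFF...FF]
after truncate(d, 1) → a:[8], b:[2, 3, 4], c:[1], d:[0]  free=[FFFFF...F.]
after truncate(b, 2) → a:[8], b:[2, 3], c:[1], d:[0]  free=[FFFF....F.]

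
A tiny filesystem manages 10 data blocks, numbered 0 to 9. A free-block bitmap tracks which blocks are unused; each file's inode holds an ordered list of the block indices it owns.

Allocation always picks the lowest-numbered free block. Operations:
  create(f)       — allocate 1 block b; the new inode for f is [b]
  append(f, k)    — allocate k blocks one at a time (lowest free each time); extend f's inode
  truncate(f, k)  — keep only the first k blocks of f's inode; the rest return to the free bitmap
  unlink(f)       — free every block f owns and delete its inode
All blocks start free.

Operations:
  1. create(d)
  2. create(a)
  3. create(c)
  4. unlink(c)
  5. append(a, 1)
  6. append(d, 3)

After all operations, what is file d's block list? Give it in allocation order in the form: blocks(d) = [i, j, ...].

  1. create(d)  ⇒  F.........  {d→[0]}
  2. create(a)  ⇒  FF........  {a→[1]; d→[0]}
  3. create(c)  ⇒  FFF.......  {a→[1]; c→[2]; d→[0]}
  4. unlink(c)  ⇒  FF........  {a→[1]; d→[0]}
  5. append(a, 1)  ⇒  FFF.......  {a→[1, 2]; d→[0]}
  6. append(d, 3)  ⇒  FFFFFF....  {a→[1, 2]; d→[0, 3, 4, 5]}

blocks(d) = [0, 3, 4, 5]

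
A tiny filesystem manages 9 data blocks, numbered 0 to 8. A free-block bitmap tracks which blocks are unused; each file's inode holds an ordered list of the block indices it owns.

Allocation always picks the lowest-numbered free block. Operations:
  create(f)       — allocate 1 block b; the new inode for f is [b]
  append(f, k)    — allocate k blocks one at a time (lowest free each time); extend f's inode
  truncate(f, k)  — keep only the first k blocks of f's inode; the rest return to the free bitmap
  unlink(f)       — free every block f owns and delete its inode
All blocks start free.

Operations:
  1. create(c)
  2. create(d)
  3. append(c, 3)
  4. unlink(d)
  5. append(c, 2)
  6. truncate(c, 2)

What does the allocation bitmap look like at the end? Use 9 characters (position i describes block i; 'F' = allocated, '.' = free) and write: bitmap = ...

bitmap = F.F......

[1] create(c) — c=0 (map F........)
[2] create(d) — c=0 d=1 (map FF.......)
[3] append(c, 3) — c=0,2,3,4 d=1 (map FFFFF....)
[4] unlink(d) — c=0,2,3,4 (map F.FFF....)
[5] append(c, 2) — c=0,2,3,4,1,5 (map FFFFFF...)
[6] truncate(c, 2) — c=0,2 (map F.F......)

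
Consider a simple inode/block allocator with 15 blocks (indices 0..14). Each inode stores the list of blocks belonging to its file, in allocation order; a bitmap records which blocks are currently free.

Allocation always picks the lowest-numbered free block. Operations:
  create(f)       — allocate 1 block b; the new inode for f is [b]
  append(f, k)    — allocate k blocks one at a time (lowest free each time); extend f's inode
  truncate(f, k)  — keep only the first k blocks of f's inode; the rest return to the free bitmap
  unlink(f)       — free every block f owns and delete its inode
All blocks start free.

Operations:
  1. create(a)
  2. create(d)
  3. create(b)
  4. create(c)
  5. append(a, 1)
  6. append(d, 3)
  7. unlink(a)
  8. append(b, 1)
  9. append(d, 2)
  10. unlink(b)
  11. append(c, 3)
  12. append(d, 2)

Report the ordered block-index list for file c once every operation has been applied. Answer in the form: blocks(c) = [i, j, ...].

create(a): bitmap=F.............. | a=[0]
create(d): bitmap=FF............. | a=[0] d=[1]
create(b): bitmap=FFF............ | a=[0] b=[2] d=[1]
create(c): bitmap=FFFF........... | a=[0] b=[2] c=[3] d=[1]
append(a, 1): bitmap=FFFFF.......... | a=[0, 4] b=[2] c=[3] d=[1]
append(d, 3): bitmap=FFFFFFFF....... | a=[0, 4] b=[2] c=[3] d=[1, 5, 6, 7]
unlink(a): bitmap=.FFF.FFF....... | b=[2] c=[3] d=[1, 5, 6, 7]
append(b, 1): bitmap=FFFF.FFF....... | b=[2, 0] c=[3] d=[1, 5, 6, 7]
append(d, 2): bitmap=FFFFFFFFF...... | b=[2, 0] c=[3] d=[1, 5, 6, 7, 4, 8]
unlink(b): bitmap=.F.FFFFFF...... | c=[3] d=[1, 5, 6, 7, 4, 8]
append(c, 3): bitmap=FFFFFFFFFF..... | c=[3, 0, 2, 9] d=[1, 5, 6, 7, 4, 8]
append(d, 2): bitmap=FFFFFFFFFFFF... | c=[3, 0, 2, 9] d=[1, 5, 6, 7, 4, 8, 10, 11]

blocks(c) = [3, 0, 2, 9]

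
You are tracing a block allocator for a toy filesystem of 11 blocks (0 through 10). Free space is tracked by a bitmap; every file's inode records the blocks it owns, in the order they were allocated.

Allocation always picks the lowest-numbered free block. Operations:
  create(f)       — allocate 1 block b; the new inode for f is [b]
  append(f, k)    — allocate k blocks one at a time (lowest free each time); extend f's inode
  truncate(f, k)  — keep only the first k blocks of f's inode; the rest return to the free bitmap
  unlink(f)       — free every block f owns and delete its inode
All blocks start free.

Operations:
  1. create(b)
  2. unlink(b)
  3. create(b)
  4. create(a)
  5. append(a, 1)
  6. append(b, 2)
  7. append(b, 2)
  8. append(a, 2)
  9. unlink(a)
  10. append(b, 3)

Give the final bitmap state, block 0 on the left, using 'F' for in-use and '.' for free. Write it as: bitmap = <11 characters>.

after create(b) → b:[0]  free=[F..........]
after unlink(b) →   free=[...........]
after create(b) → b:[0]  free=[F..........]
after create(a) → a:[1], b:[0]  free=[FF.........]
after append(a, 1) → a:[1, 2], b:[0]  free=[FFF........]
after append(b, 2) → a:[1, 2], b:[0, 3, 4]  free=[FFFFF......]
after append(b, 2) → a:[1, 2], b:[0, 3, 4, 5, 6]  free=[FFFFFFF....]
after append(a, 2) → a:[1, 2, 7, 8], b:[0, 3, 4, 5, 6]  free=[FFFFFFFFF..]
after unlink(a) → b:[0, 3, 4, 5, 6]  free=[F..FFFF....]
after append(b, 3) → b:[0, 3, 4, 5, 6, 1, 2, 7]  free=[FFFFFFFF...]

bitmap = FFFFFFFF...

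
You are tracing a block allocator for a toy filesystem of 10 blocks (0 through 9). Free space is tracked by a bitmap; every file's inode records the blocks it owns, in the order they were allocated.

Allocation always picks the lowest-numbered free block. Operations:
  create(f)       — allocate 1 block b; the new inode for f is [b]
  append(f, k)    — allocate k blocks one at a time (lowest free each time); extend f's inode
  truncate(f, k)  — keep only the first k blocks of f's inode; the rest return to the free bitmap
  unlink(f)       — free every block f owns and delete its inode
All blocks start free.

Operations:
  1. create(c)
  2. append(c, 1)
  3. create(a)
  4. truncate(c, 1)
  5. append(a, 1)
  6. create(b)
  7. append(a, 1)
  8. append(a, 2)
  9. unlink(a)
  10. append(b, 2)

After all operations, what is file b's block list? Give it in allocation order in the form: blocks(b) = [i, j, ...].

blocks(b) = [3, 1, 2]

  1. create(c)  ⇒  F.........  {c→[0]}
  2. append(c, 1)  ⇒  FF........  {c→[0, 1]}
  3. create(a)  ⇒  FFF.......  {a→[2]; c→[0, 1]}
  4. truncate(c, 1)  ⇒  F.F.......  {a→[2]; c→[0]}
  5. append(a, 1)  ⇒  FFF.......  {a→[2, 1]; c→[0]}
  6. create(b)  ⇒  FFFF......  {a→[2, 1]; b→[3]; c→[0]}
  7. append(a, 1)  ⇒  FFFFF.....  {a→[2, 1, 4]; b→[3]; c→[0]}
  8. append(a, 2)  ⇒  FFFFFFF...  {a→[2, 1, 4, 5, 6]; b→[3]; c→[0]}
  9. unlink(a)  ⇒  F..F......  {b→[3]; c→[0]}
  10. append(b, 2)  ⇒  FFFF......  {b→[3, 1, 2]; c→[0]}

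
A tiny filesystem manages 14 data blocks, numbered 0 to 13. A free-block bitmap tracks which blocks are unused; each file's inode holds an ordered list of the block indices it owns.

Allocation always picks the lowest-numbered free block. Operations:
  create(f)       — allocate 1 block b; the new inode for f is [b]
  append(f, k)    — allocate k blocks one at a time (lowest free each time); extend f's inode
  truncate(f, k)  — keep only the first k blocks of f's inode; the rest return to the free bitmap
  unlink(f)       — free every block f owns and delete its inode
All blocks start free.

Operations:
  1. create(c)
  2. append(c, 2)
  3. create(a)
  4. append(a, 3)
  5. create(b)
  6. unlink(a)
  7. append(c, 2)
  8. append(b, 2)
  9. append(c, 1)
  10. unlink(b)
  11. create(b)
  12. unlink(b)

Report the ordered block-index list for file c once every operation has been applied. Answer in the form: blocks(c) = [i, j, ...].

after create(c) → c:[0]  free=[F.............]
after append(c, 2) → c:[0, 1, 2]  free=[FFF...........]
after create(a) → a:[3], c:[0, 1, 2]  free=[FFFF..........]
after append(a, 3) → a:[3, 4, 5, 6], c:[0, 1, 2]  free=[FFFFFFF.......]
after create(b) → a:[3, 4, 5, 6], b:[7], c:[0, 1, 2]  free=[FFFFFFFF......]
after unlink(a) → b:[7], c:[0, 1, 2]  free=[FFF....F......]
after append(c, 2) → b:[7], c:[0, 1, 2, 3, 4]  free=[FFFFF..F......]
after append(b, 2) → b:[7, 5, 6], c:[0, 1, 2, 3, 4]  free=[FFFFFFFF......]
after append(c, 1) → b:[7, 5, 6], c:[0, 1, 2, 3, 4, 8]  free=[FFFFFFFFF.....]
after unlink(b) → c:[0, 1, 2, 3, 4, 8]  free=[FFFFF...F.....]
after create(b) → b:[5], c:[0, 1, 2, 3, 4, 8]  free=[FFFFFF..F.....]
after unlink(b) → c:[0, 1, 2, 3, 4, 8]  free=[FFFFF...F.....]

blocks(c) = [0, 1, 2, 3, 4, 8]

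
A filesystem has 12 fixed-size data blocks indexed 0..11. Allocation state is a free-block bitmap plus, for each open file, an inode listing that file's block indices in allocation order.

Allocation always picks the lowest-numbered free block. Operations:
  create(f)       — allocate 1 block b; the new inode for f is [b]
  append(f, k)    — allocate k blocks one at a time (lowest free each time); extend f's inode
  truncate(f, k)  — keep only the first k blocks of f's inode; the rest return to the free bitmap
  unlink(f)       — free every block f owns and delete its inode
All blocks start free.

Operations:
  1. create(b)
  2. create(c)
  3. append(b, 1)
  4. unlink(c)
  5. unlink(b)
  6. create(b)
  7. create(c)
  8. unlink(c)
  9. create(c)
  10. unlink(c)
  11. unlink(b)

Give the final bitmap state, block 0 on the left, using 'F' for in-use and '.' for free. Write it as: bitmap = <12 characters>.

after create(b) → b:[0]  free=[F...........]
after create(c) → b:[0], c:[1]  free=[FF..........]
after append(b, 1) → b:[0, 2], c:[1]  free=[FFF.........]
after unlink(c) → b:[0, 2]  free=[F.F.........]
after unlink(b) →   free=[............]
after create(b) → b:[0]  free=[F...........]
after create(c) → b:[0], c:[1]  free=[FF..........]
after unlink(c) → b:[0]  free=[F...........]
after create(c) → b:[0], c:[1]  free=[FF..........]
after unlink(c) → b:[0]  free=[F...........]
after unlink(b) →   free=[............]

bitmap = ............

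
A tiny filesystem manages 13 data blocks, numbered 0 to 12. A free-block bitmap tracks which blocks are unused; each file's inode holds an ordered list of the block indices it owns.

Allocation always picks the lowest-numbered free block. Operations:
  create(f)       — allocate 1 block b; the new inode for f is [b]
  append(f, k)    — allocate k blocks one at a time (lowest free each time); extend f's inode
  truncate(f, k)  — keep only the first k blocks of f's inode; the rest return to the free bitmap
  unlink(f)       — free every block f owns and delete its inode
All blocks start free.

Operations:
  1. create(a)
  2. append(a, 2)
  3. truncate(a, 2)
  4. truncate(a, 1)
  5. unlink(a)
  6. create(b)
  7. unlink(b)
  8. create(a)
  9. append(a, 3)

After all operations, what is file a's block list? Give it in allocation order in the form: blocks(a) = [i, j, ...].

blocks(a) = [0, 1, 2, 3]

[1] create(a) — a=0 (map F............)
[2] append(a, 2) — a=0,1,2 (map FFF..........)
[3] truncate(a, 2) — a=0,1 (map FF...........)
[4] truncate(a, 1) — a=0 (map F............)
[5] unlink(a) —  (map .............)
[6] create(b) — b=0 (map F............)
[7] unlink(b) —  (map .............)
[8] create(a) — a=0 (map F............)
[9] append(a, 3) — a=0,1,2,3 (map FFFF.........)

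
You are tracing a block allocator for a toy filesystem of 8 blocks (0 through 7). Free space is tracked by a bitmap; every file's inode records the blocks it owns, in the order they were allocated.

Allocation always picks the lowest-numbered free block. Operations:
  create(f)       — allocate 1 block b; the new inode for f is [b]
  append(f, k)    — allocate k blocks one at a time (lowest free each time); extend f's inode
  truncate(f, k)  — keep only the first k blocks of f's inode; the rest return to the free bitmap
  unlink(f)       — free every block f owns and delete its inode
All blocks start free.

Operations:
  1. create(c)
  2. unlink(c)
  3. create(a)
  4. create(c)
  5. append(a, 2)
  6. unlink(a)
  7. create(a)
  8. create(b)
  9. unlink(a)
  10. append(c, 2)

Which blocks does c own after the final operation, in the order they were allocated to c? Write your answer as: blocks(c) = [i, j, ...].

blocks(c) = [1, 0, 3]

after create(c) → c:[0]  free=[F.......]
after unlink(c) →   free=[........]
after create(a) → a:[0]  free=[F.......]
after create(c) → a:[0], c:[1]  free=[FF......]
after append(a, 2) → a:[0, 2, 3], c:[1]  free=[FFFF....]
after unlink(a) → c:[1]  free=[.F......]
after create(a) → a:[0], c:[1]  free=[FF......]
after create(b) → a:[0], b:[2], c:[1]  free=[FFF.....]
after unlink(a) → b:[2], c:[1]  free=[.FF.....]
after append(c, 2) → b:[2], c:[1, 0, 3]  free=[FFFF....]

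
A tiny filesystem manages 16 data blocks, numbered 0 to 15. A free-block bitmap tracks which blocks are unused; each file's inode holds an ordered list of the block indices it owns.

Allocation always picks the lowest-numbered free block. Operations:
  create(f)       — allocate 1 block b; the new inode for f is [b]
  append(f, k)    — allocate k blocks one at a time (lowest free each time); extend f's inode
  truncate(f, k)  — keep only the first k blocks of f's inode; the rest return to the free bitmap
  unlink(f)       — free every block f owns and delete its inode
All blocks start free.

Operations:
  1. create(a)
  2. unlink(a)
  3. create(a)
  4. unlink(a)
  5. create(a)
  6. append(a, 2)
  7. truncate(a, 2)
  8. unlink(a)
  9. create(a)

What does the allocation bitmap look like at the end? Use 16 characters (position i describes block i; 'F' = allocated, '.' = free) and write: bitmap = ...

create(a): bitmap=F............... | a=[0]
unlink(a): bitmap=................ | 
create(a): bitmap=F............... | a=[0]
unlink(a): bitmap=................ | 
create(a): bitmap=F............... | a=[0]
append(a, 2): bitmap=FFF............. | a=[0, 1, 2]
truncate(a, 2): bitmap=FF.............. | a=[0, 1]
unlink(a): bitmap=................ | 
create(a): bitmap=F............... | a=[0]

bitmap = F...............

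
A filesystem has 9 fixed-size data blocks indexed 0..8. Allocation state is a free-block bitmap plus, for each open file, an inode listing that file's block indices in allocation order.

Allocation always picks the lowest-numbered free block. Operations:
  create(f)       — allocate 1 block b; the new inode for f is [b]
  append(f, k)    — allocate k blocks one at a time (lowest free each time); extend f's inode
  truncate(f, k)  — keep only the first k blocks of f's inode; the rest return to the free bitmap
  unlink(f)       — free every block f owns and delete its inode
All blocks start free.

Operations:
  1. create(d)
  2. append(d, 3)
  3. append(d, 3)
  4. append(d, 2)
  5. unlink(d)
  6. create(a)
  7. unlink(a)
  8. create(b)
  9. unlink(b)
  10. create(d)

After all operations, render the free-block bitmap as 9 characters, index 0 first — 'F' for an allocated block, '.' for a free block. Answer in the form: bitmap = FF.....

  1. create(d)  ⇒  F........  {d→[0]}
  2. append(d, 3)  ⇒  FFFF.....  {d→[0, 1, 2, 3]}
  3. append(d, 3)  ⇒  FFFFFFF..  {d→[0, 1, 2, 3, 4, 5, 6]}
  4. append(d, 2)  ⇒  FFFFFFFFF  {d→[0, 1, 2, 3, 4, 5, 6, 7, 8]}
  5. unlink(d)  ⇒  .........  {}
  6. create(a)  ⇒  F........  {a→[0]}
  7. unlink(a)  ⇒  .........  {}
  8. create(b)  ⇒  F........  {b→[0]}
  9. unlink(b)  ⇒  .........  {}
  10. create(d)  ⇒  F........  {d→[0]}

bitmap = F........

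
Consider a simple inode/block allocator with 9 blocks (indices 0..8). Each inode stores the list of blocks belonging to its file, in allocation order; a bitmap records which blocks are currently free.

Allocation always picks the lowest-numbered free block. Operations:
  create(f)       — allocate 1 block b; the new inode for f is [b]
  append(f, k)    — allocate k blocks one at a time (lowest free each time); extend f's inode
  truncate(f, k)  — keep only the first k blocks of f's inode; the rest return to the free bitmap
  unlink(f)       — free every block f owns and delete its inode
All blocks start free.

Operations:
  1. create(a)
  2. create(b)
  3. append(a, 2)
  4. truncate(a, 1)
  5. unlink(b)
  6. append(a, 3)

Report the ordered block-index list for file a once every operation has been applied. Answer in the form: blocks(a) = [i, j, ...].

blocks(a) = [0, 1, 2, 3]

create(a): bitmap=F........ | a=[0]
create(b): bitmap=FF....... | a=[0] b=[1]
append(a, 2): bitmap=FFFF..... | a=[0, 2, 3] b=[1]
truncate(a, 1): bitmap=FF....... | a=[0] b=[1]
unlink(b): bitmap=F........ | a=[0]
append(a, 3): bitmap=FFFF..... | a=[0, 1, 2, 3]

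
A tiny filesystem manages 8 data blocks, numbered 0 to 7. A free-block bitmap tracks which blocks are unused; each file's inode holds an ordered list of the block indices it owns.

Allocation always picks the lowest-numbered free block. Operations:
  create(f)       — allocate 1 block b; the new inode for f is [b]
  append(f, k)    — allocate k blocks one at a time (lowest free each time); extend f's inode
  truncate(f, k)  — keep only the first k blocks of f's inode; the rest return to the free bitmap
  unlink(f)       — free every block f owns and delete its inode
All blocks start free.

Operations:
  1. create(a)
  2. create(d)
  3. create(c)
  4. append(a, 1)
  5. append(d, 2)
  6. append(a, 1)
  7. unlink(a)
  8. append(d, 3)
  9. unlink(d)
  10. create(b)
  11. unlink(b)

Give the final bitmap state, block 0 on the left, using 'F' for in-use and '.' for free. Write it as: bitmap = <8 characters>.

create(a): bitmap=F....... | a=[0]
create(d): bitmap=FF...... | a=[0] d=[1]
create(c): bitmap=FFF..... | a=[0] c=[2] d=[1]
append(a, 1): bitmap=FFFF.... | a=[0, 3] c=[2] d=[1]
append(d, 2): bitmap=FFFFFF.. | a=[0, 3] c=[2] d=[1, 4, 5]
append(a, 1): bitmap=FFFFFFF. | a=[0, 3, 6] c=[2] d=[1, 4, 5]
unlink(a): bitmap=.FF.FF.. | c=[2] d=[1, 4, 5]
append(d, 3): bitmap=FFFFFFF. | c=[2] d=[1, 4, 5, 0, 3, 6]
unlink(d): bitmap=..F..... | c=[2]
create(b): bitmap=F.F..... | b=[0] c=[2]
unlink(b): bitmap=..F..... | c=[2]

bitmap = ..F.....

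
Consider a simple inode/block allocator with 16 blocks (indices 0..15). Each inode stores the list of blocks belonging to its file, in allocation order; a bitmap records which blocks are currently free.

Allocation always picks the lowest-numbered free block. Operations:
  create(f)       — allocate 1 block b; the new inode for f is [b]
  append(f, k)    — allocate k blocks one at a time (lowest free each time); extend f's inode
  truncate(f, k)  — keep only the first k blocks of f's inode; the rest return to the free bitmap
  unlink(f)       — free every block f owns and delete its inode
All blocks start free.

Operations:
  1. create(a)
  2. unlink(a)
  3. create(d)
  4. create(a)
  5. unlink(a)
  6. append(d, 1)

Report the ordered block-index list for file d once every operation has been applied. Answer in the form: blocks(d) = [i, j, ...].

after create(a) → a:[0]  free=[F...............]
after unlink(a) →   free=[................]
after create(d) → d:[0]  free=[F...............]
after create(a) → a:[1], d:[0]  free=[FF..............]
after unlink(a) → d:[0]  free=[F...............]
after append(d, 1) → d:[0, 1]  free=[FF..............]

blocks(d) = [0, 1]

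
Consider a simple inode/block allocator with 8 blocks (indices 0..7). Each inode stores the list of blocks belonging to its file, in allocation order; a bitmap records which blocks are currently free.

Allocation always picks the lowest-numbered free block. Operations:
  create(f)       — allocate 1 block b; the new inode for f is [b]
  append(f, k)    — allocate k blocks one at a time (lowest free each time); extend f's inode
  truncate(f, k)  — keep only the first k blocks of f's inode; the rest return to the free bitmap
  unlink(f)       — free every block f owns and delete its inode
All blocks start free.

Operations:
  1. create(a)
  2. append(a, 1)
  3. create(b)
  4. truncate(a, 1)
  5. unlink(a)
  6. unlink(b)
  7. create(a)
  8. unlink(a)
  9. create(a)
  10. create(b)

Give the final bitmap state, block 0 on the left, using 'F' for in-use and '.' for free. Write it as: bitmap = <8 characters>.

  1. create(a)  ⇒  F.......  {a→[0]}
  2. append(a, 1)  ⇒  FF......  {a→[0, 1]}
  3. create(b)  ⇒  FFF.....  {a→[0, 1]; b→[2]}
  4. truncate(a, 1)  ⇒  F.F.....  {a→[0]; b→[2]}
  5. unlink(a)  ⇒  ..F.....  {b→[2]}
  6. unlink(b)  ⇒  ........  {}
  7. create(a)  ⇒  F.......  {a→[0]}
  8. unlink(a)  ⇒  ........  {}
  9. create(a)  ⇒  F.......  {a→[0]}
  10. create(b)  ⇒  FF......  {a→[0]; b→[1]}

bitmap = FF......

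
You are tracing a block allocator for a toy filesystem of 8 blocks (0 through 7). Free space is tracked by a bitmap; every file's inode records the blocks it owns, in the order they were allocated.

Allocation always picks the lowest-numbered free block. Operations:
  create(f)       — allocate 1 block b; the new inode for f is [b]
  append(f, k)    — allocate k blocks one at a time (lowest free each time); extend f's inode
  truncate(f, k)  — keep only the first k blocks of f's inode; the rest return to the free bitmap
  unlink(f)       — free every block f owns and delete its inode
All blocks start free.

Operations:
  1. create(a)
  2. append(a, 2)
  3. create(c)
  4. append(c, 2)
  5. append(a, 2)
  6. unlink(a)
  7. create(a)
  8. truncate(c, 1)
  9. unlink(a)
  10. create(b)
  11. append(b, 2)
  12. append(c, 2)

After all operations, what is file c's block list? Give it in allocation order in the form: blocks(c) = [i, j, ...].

  1. create(a)  ⇒  F.......  {a→[0]}
  2. append(a, 2)  ⇒  FFF.....  {a→[0, 1, 2]}
  3. create(c)  ⇒  FFFF....  {a→[0, 1, 2]; c→[3]}
  4. append(c, 2)  ⇒  FFFFFF..  {a→[0, 1, 2]; c→[3, 4, 5]}
  5. append(a, 2)  ⇒  FFFFFFFF  {a→[0, 1, 2, 6, 7]; c→[3, 4, 5]}
  6. unlink(a)  ⇒  ...FFF..  {c→[3, 4, 5]}
  7. create(a)  ⇒  F..FFF..  {a→[0]; c→[3, 4, 5]}
  8. truncate(c, 1)  ⇒  F..F....  {a→[0]; c→[3]}
  9. unlink(a)  ⇒  ...F....  {c→[3]}
  10. create(b)  ⇒  F..F....  {b→[0]; c→[3]}
  11. append(b, 2)  ⇒  FFFF....  {b→[0, 1, 2]; c→[3]}
  12. append(c, 2)  ⇒  FFFFFF..  {b→[0, 1, 2]; c→[3, 4, 5]}

blocks(c) = [3, 4, 5]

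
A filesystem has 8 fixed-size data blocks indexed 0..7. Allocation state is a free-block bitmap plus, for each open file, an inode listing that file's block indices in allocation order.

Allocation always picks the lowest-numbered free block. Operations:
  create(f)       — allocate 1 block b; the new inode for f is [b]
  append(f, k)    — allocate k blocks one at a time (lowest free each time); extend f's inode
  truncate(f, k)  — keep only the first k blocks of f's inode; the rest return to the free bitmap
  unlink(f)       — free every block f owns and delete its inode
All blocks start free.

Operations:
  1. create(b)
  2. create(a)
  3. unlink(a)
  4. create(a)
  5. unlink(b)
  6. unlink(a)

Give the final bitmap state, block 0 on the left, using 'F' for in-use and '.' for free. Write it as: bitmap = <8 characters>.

after create(b) → b:[0]  free=[F.......]
after create(a) → a:[1], b:[0]  free=[FF......]
after unlink(a) → b:[0]  free=[F.......]
after create(a) → a:[1], b:[0]  free=[FF......]
after unlink(b) → a:[1]  free=[.F......]
after unlink(a) →   free=[........]

bitmap = ........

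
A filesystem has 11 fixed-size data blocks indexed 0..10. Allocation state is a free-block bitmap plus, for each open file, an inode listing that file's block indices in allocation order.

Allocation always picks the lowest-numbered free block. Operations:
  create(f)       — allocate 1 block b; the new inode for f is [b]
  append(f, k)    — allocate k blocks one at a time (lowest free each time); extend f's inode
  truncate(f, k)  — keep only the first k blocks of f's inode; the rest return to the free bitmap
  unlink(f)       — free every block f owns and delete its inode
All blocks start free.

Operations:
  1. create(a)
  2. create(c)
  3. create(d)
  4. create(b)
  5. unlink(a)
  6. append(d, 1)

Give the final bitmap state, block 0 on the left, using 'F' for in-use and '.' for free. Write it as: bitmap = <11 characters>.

bitmap = FFFF.......

after create(a) → a:[0]  free=[F..........]
after create(c) → a:[0], c:[1]  free=[FF.........]
after create(d) → a:[0], c:[1], d:[2]  free=[FFF........]
after create(b) → a:[0], b:[3], c:[1], d:[2]  free=[FFFF.......]
after unlink(a) → b:[3], c:[1], d:[2]  free=[.FFF.......]
after append(d, 1) → b:[3], c:[1], d:[2, 0]  free=[FFFF.......]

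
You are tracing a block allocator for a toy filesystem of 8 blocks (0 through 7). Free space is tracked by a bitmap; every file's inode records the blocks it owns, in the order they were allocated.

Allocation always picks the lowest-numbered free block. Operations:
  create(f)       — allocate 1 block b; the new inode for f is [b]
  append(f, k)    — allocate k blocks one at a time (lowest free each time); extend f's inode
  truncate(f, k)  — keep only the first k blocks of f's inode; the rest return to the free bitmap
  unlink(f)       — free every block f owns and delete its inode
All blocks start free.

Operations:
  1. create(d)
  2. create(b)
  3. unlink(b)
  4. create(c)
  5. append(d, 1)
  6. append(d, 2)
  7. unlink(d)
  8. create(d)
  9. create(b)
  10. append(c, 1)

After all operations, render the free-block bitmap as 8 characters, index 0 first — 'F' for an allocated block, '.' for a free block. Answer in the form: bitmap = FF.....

bitmap = FFFF....

[1] create(d) — d=0 (map F.......)
[2] create(b) — b=1 d=0 (map FF......)
[3] unlink(b) — d=0 (map F.......)
[4] create(c) — c=1 d=0 (map FF......)
[5] append(d, 1) — c=1 d=0,2 (map FFF.....)
[6] append(d, 2) — c=1 d=0,2,3,4 (map FFFFF...)
[7] unlink(d) — c=1 (map .F......)
[8] create(d) — c=1 d=0 (map FF......)
[9] create(b) — b=2 c=1 d=0 (map FFF.....)
[10] append(c, 1) — b=2 c=1,3 d=0 (map FFFF....)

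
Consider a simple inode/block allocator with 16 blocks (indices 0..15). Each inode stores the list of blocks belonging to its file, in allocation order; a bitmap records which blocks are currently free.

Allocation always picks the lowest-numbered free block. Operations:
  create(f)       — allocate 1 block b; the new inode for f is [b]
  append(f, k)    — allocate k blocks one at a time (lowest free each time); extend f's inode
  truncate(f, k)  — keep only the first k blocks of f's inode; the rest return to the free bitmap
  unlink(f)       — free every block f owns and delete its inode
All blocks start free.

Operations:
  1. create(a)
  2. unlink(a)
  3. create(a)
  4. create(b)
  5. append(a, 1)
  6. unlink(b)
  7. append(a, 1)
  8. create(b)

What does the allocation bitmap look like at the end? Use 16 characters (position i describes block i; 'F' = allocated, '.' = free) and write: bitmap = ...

bitmap = FFFF............

after create(a) → a:[0]  free=[F...............]
after unlink(a) →   free=[................]
after create(a) → a:[0]  free=[F...............]
after create(b) → a:[0], b:[1]  free=[FF..............]
after append(a, 1) → a:[0, 2], b:[1]  free=[FFF.............]
after unlink(b) → a:[0, 2]  free=[F.F.............]
after append(a, 1) → a:[0, 2, 1]  free=[FFF.............]
after create(b) → a:[0, 2, 1], b:[3]  free=[FFFF............]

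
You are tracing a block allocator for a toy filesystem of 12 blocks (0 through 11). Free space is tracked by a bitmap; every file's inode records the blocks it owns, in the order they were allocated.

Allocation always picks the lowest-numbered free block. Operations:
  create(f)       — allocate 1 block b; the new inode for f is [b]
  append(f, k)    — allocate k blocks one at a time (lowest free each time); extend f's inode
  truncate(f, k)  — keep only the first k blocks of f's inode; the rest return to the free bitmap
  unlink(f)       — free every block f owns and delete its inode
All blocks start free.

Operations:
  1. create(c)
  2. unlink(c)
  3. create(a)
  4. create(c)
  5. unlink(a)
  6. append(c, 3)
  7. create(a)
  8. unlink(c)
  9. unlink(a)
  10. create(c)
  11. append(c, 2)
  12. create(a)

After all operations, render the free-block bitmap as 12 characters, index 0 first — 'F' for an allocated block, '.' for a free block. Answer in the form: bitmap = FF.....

[1] create(c) — c=0 (map F...........)
[2] unlink(c) —  (map ............)
[3] create(a) — a=0 (map F...........)
[4] create(c) — a=0 c=1 (map FF..........)
[5] unlink(a) — c=1 (map .F..........)
[6] append(c, 3) — c=1,0,2,3 (map FFFF........)
[7] create(a) — a=4 c=1,0,2,3 (map FFFFF.......)
[8] unlink(c) — a=4 (map ....F.......)
[9] unlink(a) —  (map ............)
[10] create(c) — c=0 (map F...........)
[11] append(c, 2) — c=0,1,2 (map FFF.........)
[12] create(a) — a=3 c=0,1,2 (map FFFF........)

bitmap = FFFF........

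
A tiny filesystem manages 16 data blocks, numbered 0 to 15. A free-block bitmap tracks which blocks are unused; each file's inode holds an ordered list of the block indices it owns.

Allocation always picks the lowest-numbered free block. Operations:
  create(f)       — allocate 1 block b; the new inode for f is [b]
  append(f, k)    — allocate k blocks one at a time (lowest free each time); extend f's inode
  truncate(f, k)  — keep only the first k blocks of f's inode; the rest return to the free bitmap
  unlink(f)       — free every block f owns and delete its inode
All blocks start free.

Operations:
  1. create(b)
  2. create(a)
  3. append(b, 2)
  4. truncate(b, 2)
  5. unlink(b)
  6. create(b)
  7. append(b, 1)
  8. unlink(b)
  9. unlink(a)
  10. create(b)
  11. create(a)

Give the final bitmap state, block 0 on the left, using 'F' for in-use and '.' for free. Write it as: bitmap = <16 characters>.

bitmap = FF..............

after create(b) → b:[0]  free=[F...............]
after create(a) → a:[1], b:[0]  free=[FF..............]
after append(b, 2) → a:[1], b:[0, 2, 3]  free=[FFFF............]
after truncate(b, 2) → a:[1], b:[0, 2]  free=[FFF.............]
after unlink(b) → a:[1]  free=[.F..............]
after create(b) → a:[1], b:[0]  free=[FF..............]
after append(b, 1) → a:[1], b:[0, 2]  free=[FFF.............]
after unlink(b) → a:[1]  free=[.F..............]
after unlink(a) →   free=[................]
after create(b) → b:[0]  free=[F...............]
after create(a) → a:[1], b:[0]  free=[FF..............]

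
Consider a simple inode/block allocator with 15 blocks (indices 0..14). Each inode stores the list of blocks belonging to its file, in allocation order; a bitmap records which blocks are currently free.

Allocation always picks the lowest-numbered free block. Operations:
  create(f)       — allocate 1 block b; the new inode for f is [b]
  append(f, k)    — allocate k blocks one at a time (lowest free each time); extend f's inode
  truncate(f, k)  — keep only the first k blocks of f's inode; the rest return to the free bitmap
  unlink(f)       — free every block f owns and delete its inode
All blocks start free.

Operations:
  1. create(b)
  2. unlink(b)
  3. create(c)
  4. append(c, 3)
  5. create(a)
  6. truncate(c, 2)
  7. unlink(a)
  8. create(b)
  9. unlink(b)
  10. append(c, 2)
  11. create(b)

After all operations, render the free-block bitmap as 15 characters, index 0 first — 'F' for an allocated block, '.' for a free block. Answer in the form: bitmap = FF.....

bitmap = FFFFF..........

create(b): bitmap=F.............. | b=[0]
unlink(b): bitmap=............... | 
create(c): bitmap=F.............. | c=[0]
append(c, 3): bitmap=FFFF........... | c=[0, 1, 2, 3]
create(a): bitmap=FFFFF.......... | a=[4] c=[0, 1, 2, 3]
truncate(c, 2): bitmap=FF..F.......... | a=[4] c=[0, 1]
unlink(a): bitmap=FF............. | c=[0, 1]
create(b): bitmap=FFF............ | b=[2] c=[0, 1]
unlink(b): bitmap=FF............. | c=[0, 1]
append(c, 2): bitmap=FFFF........... | c=[0, 1, 2, 3]
create(b): bitmap=FFFFF.......... | b=[4] c=[0, 1, 2, 3]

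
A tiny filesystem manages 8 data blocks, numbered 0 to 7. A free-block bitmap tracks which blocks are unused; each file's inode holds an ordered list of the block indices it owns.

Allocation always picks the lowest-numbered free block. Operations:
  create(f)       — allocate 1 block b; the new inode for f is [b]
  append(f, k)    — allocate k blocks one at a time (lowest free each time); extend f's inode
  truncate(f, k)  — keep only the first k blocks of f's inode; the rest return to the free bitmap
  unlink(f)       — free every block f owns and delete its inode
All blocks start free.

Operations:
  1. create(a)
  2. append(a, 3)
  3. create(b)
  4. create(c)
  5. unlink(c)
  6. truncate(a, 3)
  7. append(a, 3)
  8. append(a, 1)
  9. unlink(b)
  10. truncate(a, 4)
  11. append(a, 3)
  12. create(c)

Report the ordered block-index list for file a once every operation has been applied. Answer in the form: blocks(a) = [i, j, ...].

  1. create(a)  ⇒  F.......  {a→[0]}
  2. append(a, 3)  ⇒  FFFF....  {a→[0, 1, 2, 3]}
  3. create(b)  ⇒  FFFFF...  {a→[0, 1, 2, 3]; b→[4]}
  4. create(c)  ⇒  FFFFFF..  {a→[0, 1, 2, 3]; b→[4]; c→[5]}
  5. unlink(c)  ⇒  FFFFF...  {a→[0, 1, 2, 3]; b→[4]}
  6. truncate(a, 3)  ⇒  FFF.F...  {a→[0, 1, 2]; b→[4]}
  7. append(a, 3)  ⇒  FFFFFFF.  {a→[0, 1, 2, 3, 5, 6]; b→[4]}
  8. append(a, 1)  ⇒  FFFFFFFF  {a→[0, 1, 2, 3, 5, 6, 7]; b→[4]}
  9. unlink(b)  ⇒  FFFF.FFF  {a→[0, 1, 2, 3, 5, 6, 7]}
  10. truncate(a, 4)  ⇒  FFFF....  {a→[0, 1, 2, 3]}
  11. append(a, 3)  ⇒  FFFFFFF.  {a→[0, 1, 2, 3, 4, 5, 6]}
  12. create(c)  ⇒  FFFFFFFF  {a→[0, 1, 2, 3, 4, 5, 6]; c→[7]}

blocks(a) = [0, 1, 2, 3, 4, 5, 6]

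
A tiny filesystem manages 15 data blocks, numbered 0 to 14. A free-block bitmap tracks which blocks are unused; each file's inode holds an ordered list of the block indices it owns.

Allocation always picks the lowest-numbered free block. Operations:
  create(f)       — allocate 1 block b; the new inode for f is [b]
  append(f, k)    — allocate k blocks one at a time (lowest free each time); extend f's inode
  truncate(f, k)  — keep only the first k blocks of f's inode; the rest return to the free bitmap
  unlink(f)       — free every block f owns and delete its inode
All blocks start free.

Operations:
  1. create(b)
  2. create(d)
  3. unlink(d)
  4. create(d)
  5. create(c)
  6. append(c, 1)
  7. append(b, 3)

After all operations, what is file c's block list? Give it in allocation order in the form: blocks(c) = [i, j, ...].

blocks(c) = [2, 3]

after create(b) → b:[0]  free=[F..............]
after create(d) → b:[0], d:[1]  free=[FF.............]
after unlink(d) → b:[0]  free=[F..............]
after create(d) → b:[0], d:[1]  free=[FF.............]
after create(c) → b:[0], c:[2], d:[1]  free=[FFF............]
after append(c, 1) → b:[0], c:[2, 3], d:[1]  free=[FFFF...........]
after append(b, 3) → b:[0, 4, 5, 6], c:[2, 3], d:[1]  free=[FFFFFFF........]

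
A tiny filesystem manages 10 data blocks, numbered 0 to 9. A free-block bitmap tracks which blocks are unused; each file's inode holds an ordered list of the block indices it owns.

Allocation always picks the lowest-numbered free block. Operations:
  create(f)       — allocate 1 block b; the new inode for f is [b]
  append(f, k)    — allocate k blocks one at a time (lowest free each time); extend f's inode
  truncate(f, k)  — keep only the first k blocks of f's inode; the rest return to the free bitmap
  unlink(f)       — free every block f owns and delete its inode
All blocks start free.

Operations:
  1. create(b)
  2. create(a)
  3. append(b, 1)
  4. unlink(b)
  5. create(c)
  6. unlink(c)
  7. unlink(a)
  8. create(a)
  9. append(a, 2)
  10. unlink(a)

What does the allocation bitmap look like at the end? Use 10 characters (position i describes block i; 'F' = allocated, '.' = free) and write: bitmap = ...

bitmap = ..........

  1. create(b)  ⇒  F.........  {b→[0]}
  2. create(a)  ⇒  FF........  {a→[1]; b→[0]}
  3. append(b, 1)  ⇒  FFF.......  {a→[1]; b→[0, 2]}
  4. unlink(b)  ⇒  .F........  {a→[1]}
  5. create(c)  ⇒  FF........  {a→[1]; c→[0]}
  6. unlink(c)  ⇒  .F........  {a→[1]}
  7. unlink(a)  ⇒  ..........  {}
  8. create(a)  ⇒  F.........  {a→[0]}
  9. append(a, 2)  ⇒  FFF.......  {a→[0, 1, 2]}
  10. unlink(a)  ⇒  ..........  {}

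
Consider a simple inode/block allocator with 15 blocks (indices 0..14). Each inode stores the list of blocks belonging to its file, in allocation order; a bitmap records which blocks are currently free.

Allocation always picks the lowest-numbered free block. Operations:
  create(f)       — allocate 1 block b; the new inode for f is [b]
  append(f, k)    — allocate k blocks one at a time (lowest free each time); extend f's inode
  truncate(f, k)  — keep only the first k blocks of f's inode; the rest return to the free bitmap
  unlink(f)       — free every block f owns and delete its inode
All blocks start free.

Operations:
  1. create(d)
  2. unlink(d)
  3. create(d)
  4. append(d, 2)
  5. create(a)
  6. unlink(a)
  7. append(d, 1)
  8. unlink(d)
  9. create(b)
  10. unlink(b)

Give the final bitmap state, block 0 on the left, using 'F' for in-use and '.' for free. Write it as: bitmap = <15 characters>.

create(d): bitmap=F.............. | d=[0]
unlink(d): bitmap=............... | 
create(d): bitmap=F.............. | d=[0]
append(d, 2): bitmap=FFF............ | d=[0, 1, 2]
create(a): bitmap=FFFF........... | a=[3] d=[0, 1, 2]
unlink(a): bitmap=FFF............ | d=[0, 1, 2]
append(d, 1): bitmap=FFFF........... | d=[0, 1, 2, 3]
unlink(d): bitmap=............... | 
create(b): bitmap=F.............. | b=[0]
unlink(b): bitmap=............... | 

bitmap = ...............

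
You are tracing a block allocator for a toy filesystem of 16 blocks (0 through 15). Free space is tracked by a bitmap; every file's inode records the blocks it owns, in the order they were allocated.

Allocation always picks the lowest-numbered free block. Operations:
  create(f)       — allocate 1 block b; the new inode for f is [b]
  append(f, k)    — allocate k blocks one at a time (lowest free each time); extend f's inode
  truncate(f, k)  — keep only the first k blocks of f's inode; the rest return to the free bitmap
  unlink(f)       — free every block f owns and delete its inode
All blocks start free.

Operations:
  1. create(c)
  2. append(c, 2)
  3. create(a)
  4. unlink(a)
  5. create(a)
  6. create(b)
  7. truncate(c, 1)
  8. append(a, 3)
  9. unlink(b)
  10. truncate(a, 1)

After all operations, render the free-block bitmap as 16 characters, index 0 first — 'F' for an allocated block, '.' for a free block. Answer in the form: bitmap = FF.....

  1. create(c)  ⇒  F...............  {c→[0]}
  2. append(c, 2)  ⇒  FFF.............  {c→[0, 1, 2]}
  3. create(a)  ⇒  FFFF............  {a→[3]; c→[0, 1, 2]}
  4. unlink(a)  ⇒  FFF.............  {c→[0, 1, 2]}
  5. create(a)  ⇒  FFFF............  {a→[3]; c→[0, 1, 2]}
  6. create(b)  ⇒  FFFFF...........  {a→[3]; b→[4]; c→[0, 1, 2]}
  7. truncate(c, 1)  ⇒  F..FF...........  {a→[3]; b→[4]; c→[0]}
  8. append(a, 3)  ⇒  FFFFFF..........  {a→[3, 1, 2, 5]; b→[4]; c→[0]}
  9. unlink(b)  ⇒  FFFF.F..........  {a→[3, 1, 2, 5]; c→[0]}
  10. truncate(a, 1)  ⇒  F..F............  {a→[3]; c→[0]}

bitmap = F..F............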